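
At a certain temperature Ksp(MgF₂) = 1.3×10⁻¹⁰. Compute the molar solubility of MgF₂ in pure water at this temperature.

3.2×10⁻⁴ M

MgF₂(s) ⇌ Mg²⁺(aq) + 2 F⁻(aq)
If s mol/L of MgF₂ dissolves, [Mg²⁺] = s and [F⁻] = 2s.
Ksp = [Mg²⁺][F⁻]^2 = s · (2s)^2 = 4s^3
4s^3 = 1.3×10⁻¹⁰  ⇒  s^3 = 3.3×10⁻¹¹
Taking the 3rd root, s = 3.2×10⁻⁴ M.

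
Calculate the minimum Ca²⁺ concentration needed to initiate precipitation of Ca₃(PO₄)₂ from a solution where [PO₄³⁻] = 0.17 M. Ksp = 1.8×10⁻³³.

4.0×10⁻¹¹ M

The threshold for precipitation is Q = Ksp.
Ca₃(PO₄)₂(s) ⇌ 3 Ca²⁺(aq) + 2 PO₄³⁻(aq)
Ksp = [Ca²⁺]^3[PO₄³⁻]^2 = [Ca²⁺]^3(0.17)^2
[Ca²⁺]^3 = 1.8×10⁻³³ / (0.17)^2 = 6.2×10⁻³²
[Ca²⁺] = 4.0×10⁻¹¹ M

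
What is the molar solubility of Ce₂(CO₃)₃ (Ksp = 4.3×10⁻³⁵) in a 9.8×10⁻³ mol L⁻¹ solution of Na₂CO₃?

3.4×10⁻¹⁵ M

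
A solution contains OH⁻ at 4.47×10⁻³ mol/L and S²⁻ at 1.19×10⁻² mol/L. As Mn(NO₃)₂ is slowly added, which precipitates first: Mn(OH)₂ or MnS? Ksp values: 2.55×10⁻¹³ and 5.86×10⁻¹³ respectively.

Precipitation of each salt begins when its ion product equals Ksp.
For Mn(OH)₂: [Mn²⁺] = (Ksp/[OH⁻]^2) = 1.28×10⁻⁸ mol/L
For MnS: [Mn²⁺] = (Ksp/[S²⁻]) = 4.92×10⁻¹¹ mol/L
MnS requires the lower [Mn²⁺], so it precipitates first.

MnS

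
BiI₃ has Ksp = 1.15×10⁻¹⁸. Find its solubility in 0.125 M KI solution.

5.89×10⁻¹⁶ M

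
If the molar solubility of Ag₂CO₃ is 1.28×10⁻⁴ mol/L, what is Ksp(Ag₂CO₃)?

Ksp = 8.39×10⁻¹²

Ag₂CO₃(s) ⇌ 2 Ag⁺(aq) + CO₃²⁻(aq)
For each mole of Ag₂CO₃ that dissolves per liter, [Ag⁺] = 2s and [CO₃²⁻] = s; let s denote this solubility.
Ksp = [Ag⁺]^2[CO₃²⁻] = (2s)^2 · s = 4s^3
Ksp = 4 × (1.28×10⁻⁴)^3 = 8.39×10⁻¹²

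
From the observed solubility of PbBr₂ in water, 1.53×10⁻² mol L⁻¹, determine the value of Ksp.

Ksp = 1.43×10⁻⁵

PbBr₂(s) ⇌ Pb²⁺(aq) + 2 Br⁻(aq)
With molar solubility s: [Pb²⁺] = s, [Br⁻] = 2s.
Ksp = [Pb²⁺][Br⁻]^2 = s · (2s)^2 = 4s^3
Ksp = 4 × (1.53×10⁻²)^3 = 1.43×10⁻⁵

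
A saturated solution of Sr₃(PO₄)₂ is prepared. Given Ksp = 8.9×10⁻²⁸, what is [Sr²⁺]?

Sr₃(PO₄)₂(s) ⇌ 3 Sr²⁺(aq) + 2 PO₄³⁻(aq)
Let s be the molar solubility. Then [Sr²⁺] = 3s and [PO₄³⁻] = 2s.
Ksp = [Sr²⁺]^3[PO₄³⁻]^2 = (3s)^3 · (2s)^2 = 108s^5 = 8.9×10⁻²⁸
s = 1.5×10⁻⁶ mol/L
[Sr²⁺] = 3s = 4.6×10⁻⁶ mol/L

4.6×10⁻⁶ M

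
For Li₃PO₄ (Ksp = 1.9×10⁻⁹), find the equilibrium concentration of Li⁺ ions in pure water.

Li₃PO₄(s) ⇌ 3 Li⁺(aq) + PO₄³⁻(aq)
Call the molar solubility s, so that [Li⁺] = 3s and [PO₄³⁻] = s.
Ksp = [Li⁺]^3[PO₄³⁻] = (3s)^3 · s = 27s^4 = 1.9×10⁻⁹
s = 2.9×10⁻³ M
[Li⁺] = 3s = 8.7×10⁻³ M

8.7×10⁻³ M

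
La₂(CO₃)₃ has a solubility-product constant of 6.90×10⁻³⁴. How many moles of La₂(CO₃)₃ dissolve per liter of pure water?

9.14×10⁻⁸ M

La₂(CO₃)₃(s) ⇌ 2 La³⁺(aq) + 3 CO₃²⁻(aq)
Let s be the molar solubility. Then [La³⁺] = 2s and [CO₃²⁻] = 3s.
Ksp = [La³⁺]^2[CO₃²⁻]^3 = (2s)^2 · (3s)^3 = 108s^5
108s^5 = 6.90×10⁻³⁴  ⇒  s^5 = 6.39×10⁻³⁶
Taking the 5th root, s = 9.14×10⁻⁸ M.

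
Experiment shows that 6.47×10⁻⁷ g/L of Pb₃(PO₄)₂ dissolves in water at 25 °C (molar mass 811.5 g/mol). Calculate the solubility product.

Ksp = 3.48×10⁻⁴⁴

Convert to molarity: s = 6.47×10⁻⁷ / 811.5 = 7.9729×10⁻¹⁰ mol/L
Pb₃(PO₄)₂(s) ⇌ 3 Pb²⁺(aq) + 2 PO₄³⁻(aq)
With molar solubility s: [Pb²⁺] = 3s, [PO₄³⁻] = 2s.
Ksp = [Pb²⁺]^3[PO₄³⁻]^2 = (3s)^3 · (2s)^2 = 108s^5
Ksp = 108 × (7.9729×10⁻¹⁰)^5 = 3.48×10⁻⁴⁴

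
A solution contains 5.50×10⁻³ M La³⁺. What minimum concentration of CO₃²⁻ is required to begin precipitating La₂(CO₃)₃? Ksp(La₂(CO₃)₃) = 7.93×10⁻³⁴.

Precipitation begins when Q = Ksp.
La₂(CO₃)₃(s) ⇌ 2 La³⁺(aq) + 3 CO₃²⁻(aq)
Ksp = [La³⁺]^2[CO₃²⁻]^3 = [CO₃²⁻]^3(5.50×10⁻³)^2
[CO₃²⁻]^3 = 7.93×10⁻³⁴ / (5.50×10⁻³)^2 = 2.62×10⁻²⁹
[CO₃²⁻] = 2.97×10⁻¹⁰ M

2.97×10⁻¹⁰ M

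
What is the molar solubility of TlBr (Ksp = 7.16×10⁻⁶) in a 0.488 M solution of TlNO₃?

1.47×10⁻⁵ M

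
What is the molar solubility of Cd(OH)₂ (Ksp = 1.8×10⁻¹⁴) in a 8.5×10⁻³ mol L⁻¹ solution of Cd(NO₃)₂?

Cd(OH)₂(s) ⇌ Cd²⁺(aq) + 2 OH⁻(aq)
Let s be the solubility of Cd(OH)₂ here. The common ion gives [Cd²⁺] ≈ 8.5×10⁻³ mol L⁻¹, and [OH⁻] = 2s.
Ksp = [Cd²⁺][OH⁻]^2 = (8.5×10⁻³)(2s)^2
(2s)^2 = 1.8×10⁻¹⁴ / (8.5×10⁻³) = 2.1×10⁻¹²
s = 7.3×10⁻⁷ mol L⁻¹

7.3×10⁻⁷ M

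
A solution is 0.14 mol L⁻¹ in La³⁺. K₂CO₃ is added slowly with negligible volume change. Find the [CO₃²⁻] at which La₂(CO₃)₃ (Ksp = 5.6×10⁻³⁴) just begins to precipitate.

A salt starts to precipitate once the ion product Q reaches its Ksp.
La₂(CO₃)₃(s) ⇌ 2 La³⁺(aq) + 3 CO₃²⁻(aq)
Ksp = [La³⁺]^2[CO₃²⁻]^3 = [CO₃²⁻]^3(0.14)^2
[CO₃²⁻]^3 = 5.6×10⁻³⁴ / (0.14)^2 = 2.9×10⁻³²
[CO₃²⁻] = 3.1×10⁻¹¹ mol L⁻¹

3.1×10⁻¹¹ M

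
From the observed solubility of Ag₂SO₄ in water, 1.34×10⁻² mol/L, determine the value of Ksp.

Ksp = 9.62×10⁻⁶

Ag₂SO₄(s) ⇌ 2 Ag⁺(aq) + SO₄²⁻(aq)
Let s be the molar solubility. Then [Ag⁺] = 2s and [SO₄²⁻] = s.
Ksp = [Ag⁺]^2[SO₄²⁻] = (2s)^2 · s = 4s^3
Ksp = 4 × (1.34×10⁻²)^3 = 9.62×10⁻⁶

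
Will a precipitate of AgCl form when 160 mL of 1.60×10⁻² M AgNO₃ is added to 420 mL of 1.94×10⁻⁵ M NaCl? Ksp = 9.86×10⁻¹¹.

Yes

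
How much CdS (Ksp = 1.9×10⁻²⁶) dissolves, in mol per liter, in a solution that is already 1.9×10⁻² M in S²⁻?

CdS(s) ⇌ Cd²⁺(aq) + S²⁻(aq)
The solution already contains S²⁻ at 1.9×10⁻² M. Let s be the molar solubility of CdS.
[S²⁻] ≈ 1.9×10⁻² M (common ion dominates); [Cd²⁺] = s.
Ksp = [Cd²⁺][S²⁻] = s(1.9×10⁻²)
s = 1.9×10⁻²⁶ / (1.9×10⁻²) = 1.0×10⁻²⁴
s = 1.0×10⁻²⁴ M

1.0×10⁻²⁴ M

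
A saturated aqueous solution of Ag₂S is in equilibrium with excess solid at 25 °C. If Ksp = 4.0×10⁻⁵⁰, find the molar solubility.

2.2×10⁻¹⁷ M

Ag₂S(s) ⇌ 2 Ag⁺(aq) + S²⁻(aq)
Call the molar solubility s, so that [Ag⁺] = 2s and [S²⁻] = s.
Ksp = [Ag⁺]^2[S²⁻] = (2s)^2 · s = 4s^3
4s^3 = 4.0×10⁻⁵⁰  ⇒  s^3 = 1.0×10⁻⁵⁰
s = 2.2×10⁻¹⁷ mol L⁻¹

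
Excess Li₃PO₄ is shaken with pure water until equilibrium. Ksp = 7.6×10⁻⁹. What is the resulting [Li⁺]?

1.2×10⁻² M

Li₃PO₄(s) ⇌ 3 Li⁺(aq) + PO₄³⁻(aq)
Call the molar solubility s, so that [Li⁺] = 3s and [PO₄³⁻] = s.
Ksp = [Li⁺]^3[PO₄³⁻] = (3s)^3 · s = 27s^4 = 7.6×10⁻⁹
s = 4.1×10⁻³ mol/L
[Li⁺] = 3s = 1.2×10⁻² mol/L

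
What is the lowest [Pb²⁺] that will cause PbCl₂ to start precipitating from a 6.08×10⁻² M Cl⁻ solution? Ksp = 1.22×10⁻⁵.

Each salt precipitates once Q = Ksp for that salt.
PbCl₂(s) ⇌ Pb²⁺(aq) + 2 Cl⁻(aq)
Ksp = [Pb²⁺][Cl⁻]^2 = [Pb²⁺](6.08×10⁻²)^2
[Pb²⁺] = 1.22×10⁻⁵ / (6.08×10⁻²)^2 = 3.30×10⁻³
[Pb²⁺] = 3.30×10⁻³ M

3.30×10⁻³ M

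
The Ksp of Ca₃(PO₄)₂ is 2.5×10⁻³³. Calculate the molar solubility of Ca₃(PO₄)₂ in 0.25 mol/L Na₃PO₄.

1.1×10⁻¹¹ M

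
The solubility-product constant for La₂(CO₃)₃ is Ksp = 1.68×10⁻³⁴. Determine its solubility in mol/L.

6.89×10⁻⁸ M

La₂(CO₃)₃(s) ⇌ 2 La³⁺(aq) + 3 CO₃²⁻(aq)
With molar solubility s: [La³⁺] = 2s, [CO₃²⁻] = 3s.
Ksp = [La³⁺]^2[CO₃²⁻]^3 = (2s)^2 · (3s)^3 = 108s^5
108s^5 = 1.68×10⁻³⁴  ⇒  s^5 = 1.56×10⁻³⁶
s = 6.89×10⁻⁸ mol L⁻¹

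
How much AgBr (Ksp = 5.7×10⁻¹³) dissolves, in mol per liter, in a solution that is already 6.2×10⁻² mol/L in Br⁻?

9.2×10⁻¹² M

AgBr(s) ⇌ Ag⁺(aq) + Br⁻(aq)
Br⁻ is already present at 6.2×10⁻² mol/L. If s mol/L of AgBr dissolves, [Ag⁺] = s while [Br⁻] ≈ 6.2×10⁻² mol/L.
Ksp = [Ag⁺][Br⁻] = s(6.2×10⁻²)
s = 5.7×10⁻¹³ / (6.2×10⁻²) = 9.2×10⁻¹²
s = 9.2×10⁻¹² mol/L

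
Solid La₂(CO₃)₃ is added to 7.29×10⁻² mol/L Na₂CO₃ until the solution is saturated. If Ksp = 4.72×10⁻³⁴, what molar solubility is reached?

La₂(CO₃)₃(s) ⇌ 2 La³⁺(aq) + 3 CO₃²⁻(aq)
CO₃²⁻ is already present at 7.29×10⁻² mol/L. If s mol/L of La₂(CO₃)₃ dissolves, [La³⁺] = 2s while [CO₃²⁻] ≈ 7.29×10⁻² mol/L.
Ksp = [La³⁺]^2[CO₃²⁻]^3 = (2s)^2(7.29×10⁻²)^3
(2s)^2 = 4.72×10⁻³⁴ / (7.29×10⁻²)^3 = 1.22×10⁻³⁰
s = 5.52×10⁻¹⁶ mol/L

5.52×10⁻¹⁶ M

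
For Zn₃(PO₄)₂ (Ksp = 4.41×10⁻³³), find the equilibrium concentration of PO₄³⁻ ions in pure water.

2.65×10⁻⁷ M

Zn₃(PO₄)₂(s) ⇌ 3 Zn²⁺(aq) + 2 PO₄³⁻(aq)
If s mol/L of Zn₃(PO₄)₂ dissolves, [Zn²⁺] = 3s and [PO₄³⁻] = 2s.
Ksp = [Zn²⁺]^3[PO₄³⁻]^2 = (3s)^3 · (2s)^2 = 108s^5 = 4.41×10⁻³³
s = 1.32×10⁻⁷ mol L⁻¹
[PO₄³⁻] = 2s = 2.65×10⁻⁷ mol L⁻¹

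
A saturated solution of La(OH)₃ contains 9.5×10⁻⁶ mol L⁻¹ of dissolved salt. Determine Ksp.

Ksp = 2.2×10⁻¹⁹

La(OH)₃(s) ⇌ La³⁺(aq) + 3 OH⁻(aq)
If s mol/L of La(OH)₃ dissolves, [La³⁺] = s and [OH⁻] = 3s.
Ksp = [La³⁺][OH⁻]^3 = s · (3s)^3 = 27s^4
Ksp = 27 × (9.5×10⁻⁶)^4 = 2.2×10⁻¹⁹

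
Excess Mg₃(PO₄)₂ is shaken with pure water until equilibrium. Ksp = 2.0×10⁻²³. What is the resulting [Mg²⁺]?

3.4×10⁻⁵ M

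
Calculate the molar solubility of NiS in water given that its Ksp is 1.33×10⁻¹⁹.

NiS(s) ⇌ Ni²⁺(aq) + S²⁻(aq)
Let s be the molar solubility. Then [Ni²⁺] = s and [S²⁻] = s.
Ksp = [Ni²⁺][S²⁻] = s · s = s^2
s^2 = 1.33×10⁻¹⁹
s = 3.65×10⁻¹⁰ mol/L

3.65×10⁻¹⁰ M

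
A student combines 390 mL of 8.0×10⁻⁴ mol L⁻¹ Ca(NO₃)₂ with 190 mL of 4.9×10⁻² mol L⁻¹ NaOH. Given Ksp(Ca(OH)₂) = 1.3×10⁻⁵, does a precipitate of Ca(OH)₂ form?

No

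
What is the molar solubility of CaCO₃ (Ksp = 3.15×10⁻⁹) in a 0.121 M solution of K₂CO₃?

2.60×10⁻⁸ M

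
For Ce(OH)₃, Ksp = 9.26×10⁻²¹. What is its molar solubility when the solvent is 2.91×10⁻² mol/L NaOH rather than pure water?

Ce(OH)₃(s) ⇌ Ce³⁺(aq) + 3 OH⁻(aq)
Let s be the solubility of Ce(OH)₃ here. The common ion gives [OH⁻] ≈ 2.91×10⁻² mol/L, and [Ce³⁺] = s.
Ksp = [Ce³⁺][OH⁻]^3 = s(2.91×10⁻²)^3
s = 9.26×10⁻²¹ / (2.91×10⁻²)^3 = 3.76×10⁻¹⁶
s = 3.76×10⁻¹⁶ mol/L

3.76×10⁻¹⁶ M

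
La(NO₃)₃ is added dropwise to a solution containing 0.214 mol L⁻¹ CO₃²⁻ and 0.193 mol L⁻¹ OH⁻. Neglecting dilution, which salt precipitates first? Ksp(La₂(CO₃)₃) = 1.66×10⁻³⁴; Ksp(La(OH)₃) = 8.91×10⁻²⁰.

Each salt precipitates once Q = Ksp for that salt.
For La₂(CO₃)₃: [La³⁺] = (Ksp/[CO₃²⁻]^3)^(1/2) = 1.30×10⁻¹⁶ mol L⁻¹
For La(OH)₃: [La³⁺] = (Ksp/[OH⁻]^3) = 1.24×10⁻¹⁷ mol L⁻¹
The smaller threshold [La³⁺] is reached first, so La(OH)₃ precipitates first.

La(OH)₃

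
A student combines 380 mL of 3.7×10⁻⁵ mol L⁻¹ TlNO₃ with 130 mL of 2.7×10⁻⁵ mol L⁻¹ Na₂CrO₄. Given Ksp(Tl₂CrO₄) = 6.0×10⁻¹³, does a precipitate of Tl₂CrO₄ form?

No

Total volume after mixing = 380 + 130 = 510 mL.
[Tl⁺] = (3.7×10⁻⁵)(380)/510 = 2.8×10⁻⁵ mol L⁻¹
[CrO₄²⁻] = (2.7×10⁻⁵)(130)/510 = 6.9×10⁻⁶ mol L⁻¹
Q = [Tl⁺]^2[CrO₄²⁻] = 5.2×10⁻¹⁵
Q < Ksp (5.2×10⁻¹⁵ vs 6.0×10⁻¹³); the solution remains unsaturated and no precipitate forms.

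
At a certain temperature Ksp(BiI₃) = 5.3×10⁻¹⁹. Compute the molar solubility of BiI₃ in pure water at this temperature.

BiI₃(s) ⇌ Bi³⁺(aq) + 3 I⁻(aq)
With molar solubility s: [Bi³⁺] = s, [I⁻] = 3s.
Ksp = [Bi³⁺][I⁻]^3 = s · (3s)^3 = 27s^4
27s^4 = 5.3×10⁻¹⁹  ⇒  s^4 = 2.0×10⁻²⁰
s = 1.2×10⁻⁵ M

1.2×10⁻⁵ M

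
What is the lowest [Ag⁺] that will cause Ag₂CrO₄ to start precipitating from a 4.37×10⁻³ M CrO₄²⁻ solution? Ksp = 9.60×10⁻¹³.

1.48×10⁻⁵ M

A salt starts to precipitate once the ion product Q reaches its Ksp.
Ag₂CrO₄(s) ⇌ 2 Ag⁺(aq) + CrO₄²⁻(aq)
Ksp = [Ag⁺]^2[CrO₄²⁻] = [Ag⁺]^2(4.37×10⁻³)
[Ag⁺]^2 = 9.60×10⁻¹³ / (4.37×10⁻³) = 2.20×10⁻¹⁰
[Ag⁺] = 1.48×10⁻⁵ M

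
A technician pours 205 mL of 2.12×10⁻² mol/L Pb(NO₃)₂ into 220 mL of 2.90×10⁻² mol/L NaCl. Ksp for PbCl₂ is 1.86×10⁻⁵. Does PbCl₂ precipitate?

No

Total volume after mixing = 205 + 220 = 425 mL.
[Pb²⁺] = (2.12×10⁻²)(205)/425 = 1.02×10⁻² mol/L
[Cl⁻] = (2.90×10⁻²)(220)/425 = 1.50×10⁻² mol/L
Q = [Pb²⁺][Cl⁻]^2 = 2.30×10⁻⁶
Q = 2.30×10⁻⁶ < Ksp = 1.86×10⁻⁵, so the solution is unsaturated and no precipitate forms.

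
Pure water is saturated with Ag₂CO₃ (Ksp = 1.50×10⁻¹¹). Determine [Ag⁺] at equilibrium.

Ag₂CO₃(s) ⇌ 2 Ag⁺(aq) + CO₃²⁻(aq)
If s mol/L of Ag₂CO₃ dissolves, [Ag⁺] = 2s and [CO₃²⁻] = s.
Ksp = [Ag⁺]^2[CO₃²⁻] = (2s)^2 · s = 4s^3 = 1.50×10⁻¹¹
s = 1.55×10⁻⁴ mol L⁻¹
[Ag⁺] = 2s = 3.11×10⁻⁴ mol L⁻¹

3.11×10⁻⁴ M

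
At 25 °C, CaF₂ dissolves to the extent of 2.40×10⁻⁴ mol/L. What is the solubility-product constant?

Ksp = 5.53×10⁻¹¹

CaF₂(s) ⇌ Ca²⁺(aq) + 2 F⁻(aq)
With molar solubility s: [Ca²⁺] = s, [F⁻] = 2s.
Ksp = [Ca²⁺][F⁻]^2 = s · (2s)^2 = 4s^3
Ksp = 4 × (2.40×10⁻⁴)^3 = 5.53×10⁻¹¹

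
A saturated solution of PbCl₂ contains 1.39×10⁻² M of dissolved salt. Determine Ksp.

PbCl₂(s) ⇌ Pb²⁺(aq) + 2 Cl⁻(aq)
Let s be the molar solubility. Then [Pb²⁺] = s and [Cl⁻] = 2s.
Ksp = [Pb²⁺][Cl⁻]^2 = s · (2s)^2 = 4s^3
Ksp = 4 × (1.39×10⁻²)^3 = 1.07×10⁻⁵

Ksp = 1.07×10⁻⁵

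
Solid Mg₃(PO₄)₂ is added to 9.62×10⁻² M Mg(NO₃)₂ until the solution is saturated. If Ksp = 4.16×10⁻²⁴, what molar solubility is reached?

3.42×10⁻¹¹ M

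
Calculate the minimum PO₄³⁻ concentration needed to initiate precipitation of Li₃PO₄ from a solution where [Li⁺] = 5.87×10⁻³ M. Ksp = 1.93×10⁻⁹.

9.54×10⁻³ M

A salt starts to precipitate once the ion product Q reaches its Ksp.
Li₃PO₄(s) ⇌ 3 Li⁺(aq) + PO₄³⁻(aq)
Ksp = [Li⁺]^3[PO₄³⁻] = [PO₄³⁻](5.87×10⁻³)^3
[PO₄³⁻] = 1.93×10⁻⁹ / (5.87×10⁻³)^3 = 9.54×10⁻³
[PO₄³⁻] = 9.54×10⁻³ M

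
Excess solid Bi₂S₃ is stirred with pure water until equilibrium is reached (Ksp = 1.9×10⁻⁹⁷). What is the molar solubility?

Bi₂S₃(s) ⇌ 2 Bi³⁺(aq) + 3 S²⁻(aq)
For each mole of Bi₂S₃ that dissolves per liter, [Bi³⁺] = 2s and [S²⁻] = 3s; let s denote this solubility.
Ksp = [Bi³⁺]^2[S²⁻]^3 = (2s)^2 · (3s)^3 = 108s^5
108s^5 = 1.9×10⁻⁹⁷  ⇒  s^5 = 1.8×10⁻⁹⁹
s = 1.8×10⁻²⁰ M

1.8×10⁻²⁰ M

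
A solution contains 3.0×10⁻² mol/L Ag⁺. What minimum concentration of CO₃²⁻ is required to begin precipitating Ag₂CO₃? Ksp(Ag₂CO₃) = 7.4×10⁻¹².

8.2×10⁻⁹ M

The threshold for precipitation is Q = Ksp.
Ag₂CO₃(s) ⇌ 2 Ag⁺(aq) + CO₃²⁻(aq)
Ksp = [Ag⁺]^2[CO₃²⁻] = [CO₃²⁻](3.0×10⁻²)^2
[CO₃²⁻] = 7.4×10⁻¹² / (3.0×10⁻²)^2 = 8.2×10⁻⁹
[CO₃²⁻] = 8.2×10⁻⁹ mol/L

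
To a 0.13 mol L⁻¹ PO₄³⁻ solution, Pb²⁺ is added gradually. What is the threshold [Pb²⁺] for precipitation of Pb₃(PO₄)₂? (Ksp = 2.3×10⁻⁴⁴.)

1.1×10⁻¹⁴ M

Precipitation of each salt begins when its ion product equals Ksp.
Pb₃(PO₄)₂(s) ⇌ 3 Pb²⁺(aq) + 2 PO₄³⁻(aq)
Ksp = [Pb²⁺]^3[PO₄³⁻]^2 = [Pb²⁺]^3(0.13)^2
[Pb²⁺]^3 = 2.3×10⁻⁴⁴ / (0.13)^2 = 1.4×10⁻⁴²
[Pb²⁺] = 1.1×10⁻¹⁴ mol L⁻¹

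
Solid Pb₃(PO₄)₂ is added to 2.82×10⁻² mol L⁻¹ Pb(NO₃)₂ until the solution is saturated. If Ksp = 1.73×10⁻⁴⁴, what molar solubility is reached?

1.39×10⁻²⁰ M

Pb₃(PO₄)₂(s) ⇌ 3 Pb²⁺(aq) + 2 PO₄³⁻(aq)
Pb²⁺ is already present at 2.82×10⁻² mol L⁻¹. If s mol/L of Pb₃(PO₄)₂ dissolves, [PO₄³⁻] = 2s while [Pb²⁺] ≈ 2.82×10⁻² mol L⁻¹.
Ksp = [Pb²⁺]^3[PO₄³⁻]^2 = (2.82×10⁻²)^3(2s)^2
(2s)^2 = 1.73×10⁻⁴⁴ / (2.82×10⁻²)^3 = 7.71×10⁻⁴⁰
s = 1.39×10⁻²⁰ mol L⁻¹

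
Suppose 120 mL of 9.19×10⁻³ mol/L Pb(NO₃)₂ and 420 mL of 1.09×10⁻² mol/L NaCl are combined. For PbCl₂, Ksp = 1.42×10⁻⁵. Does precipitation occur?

After mixing, V = 120 mL + 420 mL = 540 mL.
[Pb²⁺] = (9.19×10⁻³)(120)/540 = 2.04×10⁻³ mol/L
[Cl⁻] = (1.09×10⁻²)(420)/540 = 8.48×10⁻³ mol/L
Q = [Pb²⁺][Cl⁻]^2 = 1.47×10⁻⁷
Q < Ksp (1.47×10⁻⁷ vs 1.42×10⁻⁵); the solution remains unsaturated and no precipitate forms.

No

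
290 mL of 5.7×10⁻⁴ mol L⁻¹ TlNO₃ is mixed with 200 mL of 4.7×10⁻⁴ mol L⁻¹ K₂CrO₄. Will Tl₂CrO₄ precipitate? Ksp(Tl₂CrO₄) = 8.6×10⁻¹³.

Yes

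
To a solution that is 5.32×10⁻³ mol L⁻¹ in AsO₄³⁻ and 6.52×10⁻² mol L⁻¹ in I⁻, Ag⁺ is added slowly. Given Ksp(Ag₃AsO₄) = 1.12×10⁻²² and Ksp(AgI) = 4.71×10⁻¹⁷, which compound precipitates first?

The threshold for precipitation is Q = Ksp.
For Ag₃AsO₄: [Ag⁺] = (Ksp/[AsO₄³⁻])^(1/3) = 2.76×10⁻⁷ mol L⁻¹
For AgI: [Ag⁺] = (Ksp/[I⁻]) = 7.22×10⁻¹⁶ mol L⁻¹
The smaller threshold [Ag⁺] is reached first, so AgI precipitates first.

AgI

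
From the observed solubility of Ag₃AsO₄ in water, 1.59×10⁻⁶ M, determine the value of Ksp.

Ksp = 1.73×10⁻²²

Ag₃AsO₄(s) ⇌ 3 Ag⁺(aq) + AsO₄³⁻(aq)
Call the molar solubility s, so that [Ag⁺] = 3s and [AsO₄³⁻] = s.
Ksp = [Ag⁺]^3[AsO₄³⁻] = (3s)^3 · s = 27s^4
Ksp = 27 × (1.59×10⁻⁶)^4 = 1.73×10⁻²²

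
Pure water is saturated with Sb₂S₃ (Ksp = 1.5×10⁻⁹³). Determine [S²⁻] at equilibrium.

Sb₂S₃(s) ⇌ 2 Sb³⁺(aq) + 3 S²⁻(aq)
If s mol/L of Sb₂S₃ dissolves, [Sb³⁺] = 2s and [S²⁻] = 3s.
Ksp = [Sb³⁺]^2[S²⁻]^3 = (2s)^2 · (3s)^3 = 108s^5 = 1.5×10⁻⁹³
s = 1.1×10⁻¹⁹ mol/L
[S²⁻] = 3s = 3.2×10⁻¹⁹ mol/L

3.2×10⁻¹⁹ M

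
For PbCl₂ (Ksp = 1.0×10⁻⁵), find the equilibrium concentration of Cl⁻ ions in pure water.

2.7×10⁻² M

PbCl₂(s) ⇌ Pb²⁺(aq) + 2 Cl⁻(aq)
Let s be the molar solubility. Then [Pb²⁺] = s and [Cl⁻] = 2s.
Ksp = [Pb²⁺][Cl⁻]^2 = s · (2s)^2 = 4s^3 = 1.0×10⁻⁵
s = 1.4×10⁻² M
[Cl⁻] = 2s = 2.7×10⁻² M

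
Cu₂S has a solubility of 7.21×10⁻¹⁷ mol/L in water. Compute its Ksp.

Cu₂S(s) ⇌ 2 Cu⁺(aq) + S²⁻(aq)
Call the molar solubility s, so that [Cu⁺] = 2s and [S²⁻] = s.
Ksp = [Cu⁺]^2[S²⁻] = (2s)^2 · s = 4s^3
Ksp = 4 × (7.21×10⁻¹⁷)^3 = 1.50×10⁻⁴⁸

Ksp = 1.50×10⁻⁴⁸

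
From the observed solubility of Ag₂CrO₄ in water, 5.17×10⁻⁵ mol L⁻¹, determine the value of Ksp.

Ksp = 5.53×10⁻¹³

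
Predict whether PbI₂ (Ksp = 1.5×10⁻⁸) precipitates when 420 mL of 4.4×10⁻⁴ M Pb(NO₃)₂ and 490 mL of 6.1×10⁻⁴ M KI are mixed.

No

The combined volume is 910 mL.
[Pb²⁺] = (4.4×10⁻⁴)(420)/910 = 2.0×10⁻⁴ M
[I⁻] = (6.1×10⁻⁴)(490)/910 = 3.3×10⁻⁴ M
Q = [Pb²⁺][I⁻]^2 = 2.2×10⁻¹¹
Q = 2.2×10⁻¹¹ < Ksp = 1.5×10⁻⁸, so the solution is unsaturated and no precipitate forms.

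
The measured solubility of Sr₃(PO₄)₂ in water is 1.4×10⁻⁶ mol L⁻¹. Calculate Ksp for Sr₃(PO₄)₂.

Sr₃(PO₄)₂(s) ⇌ 3 Sr²⁺(aq) + 2 PO₄³⁻(aq)
With molar solubility s: [Sr²⁺] = 3s, [PO₄³⁻] = 2s.
Ksp = [Sr²⁺]^3[PO₄³⁻]^2 = (3s)^3 · (2s)^2 = 108s^5
Ksp = 108 × (1.4×10⁻⁶)^5 = 5.8×10⁻²⁸

Ksp = 5.8×10⁻²⁸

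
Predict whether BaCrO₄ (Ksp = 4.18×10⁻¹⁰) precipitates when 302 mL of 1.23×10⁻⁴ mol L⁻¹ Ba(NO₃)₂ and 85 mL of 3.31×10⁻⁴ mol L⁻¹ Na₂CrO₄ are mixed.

Yes

Total volume after mixing = 302 + 85 = 387 mL.
[Ba²⁺] = (1.23×10⁻⁴)(302)/387 = 9.60×10⁻⁵ mol L⁻¹
[CrO₄²⁻] = (3.31×10⁻⁴)(85)/387 = 7.27×10⁻⁵ mol L⁻¹
Q = [Ba²⁺][CrO₄²⁻] = 6.98×10⁻⁹
Because Q > Ksp (6.98×10⁻⁹ vs 4.18×10⁻¹⁰), a precipitate of BaCrO₄ forms.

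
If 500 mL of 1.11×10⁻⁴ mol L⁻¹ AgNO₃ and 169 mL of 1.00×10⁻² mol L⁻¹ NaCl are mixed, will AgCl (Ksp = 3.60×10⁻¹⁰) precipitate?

Yes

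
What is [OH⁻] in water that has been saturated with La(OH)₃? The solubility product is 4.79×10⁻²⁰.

La(OH)₃(s) ⇌ La³⁺(aq) + 3 OH⁻(aq)
If s mol/L of La(OH)₃ dissolves, [La³⁺] = s and [OH⁻] = 3s.
Ksp = [La³⁺][OH⁻]^3 = s · (3s)^3 = 27s^4 = 4.79×10⁻²⁰
s = 6.49×10⁻⁶ mol/L
[OH⁻] = 3s = 1.95×10⁻⁵ mol/L

1.95×10⁻⁵ M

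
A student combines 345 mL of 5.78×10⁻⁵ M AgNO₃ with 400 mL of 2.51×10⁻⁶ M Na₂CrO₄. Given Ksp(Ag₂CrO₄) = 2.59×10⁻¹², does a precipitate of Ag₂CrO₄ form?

After mixing, V = 345 mL + 400 mL = 745 mL.
[Ag⁺] = (5.78×10⁻⁵)(345)/745 = 2.68×10⁻⁵ M
[CrO₄²⁻] = (2.51×10⁻⁶)(400)/745 = 1.35×10⁻⁶ M
Q = [Ag⁺]^2[CrO₄²⁻] = 9.66×10⁻¹⁶
Q < Ksp (9.66×10⁻¹⁶ vs 2.59×10⁻¹²); the solution remains unsaturated and no precipitate forms.

No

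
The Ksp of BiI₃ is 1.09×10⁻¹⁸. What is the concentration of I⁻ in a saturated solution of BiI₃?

4.25×10⁻⁵ M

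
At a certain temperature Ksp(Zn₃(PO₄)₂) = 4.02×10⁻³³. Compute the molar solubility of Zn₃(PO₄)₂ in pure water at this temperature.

1.30×10⁻⁷ M

Zn₃(PO₄)₂(s) ⇌ 3 Zn²⁺(aq) + 2 PO₄³⁻(aq)
Call the molar solubility s, so that [Zn²⁺] = 3s and [PO₄³⁻] = 2s.
Ksp = [Zn²⁺]^3[PO₄³⁻]^2 = (3s)^3 · (2s)^2 = 108s^5
108s^5 = 4.02×10⁻³³  ⇒  s^5 = 3.72×10⁻³⁵
s = 1.30×10⁻⁷ M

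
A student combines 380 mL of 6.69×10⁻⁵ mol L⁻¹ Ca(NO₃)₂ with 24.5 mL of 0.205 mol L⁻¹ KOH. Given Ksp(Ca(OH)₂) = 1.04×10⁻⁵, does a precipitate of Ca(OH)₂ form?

No

The combined volume is 404.5 mL.
[Ca²⁺] = (6.69×10⁻⁵)(380)/404.5 = 6.28×10⁻⁵ mol L⁻¹
[OH⁻] = (0.205)(24.5)/404.5 = 1.24×10⁻² mol L⁻¹
Q = [Ca²⁺][OH⁻]^2 = 9.69×10⁻⁹
Q < Ksp (9.69×10⁻⁹ vs 1.04×10⁻⁵); the solution remains unsaturated and no precipitate forms.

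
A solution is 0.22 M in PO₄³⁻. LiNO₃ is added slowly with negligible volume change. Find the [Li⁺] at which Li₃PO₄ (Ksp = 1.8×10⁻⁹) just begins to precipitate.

2.0×10⁻³ M

The threshold for precipitation is Q = Ksp.
Li₃PO₄(s) ⇌ 3 Li⁺(aq) + PO₄³⁻(aq)
Ksp = [Li⁺]^3[PO₄³⁻] = [Li⁺]^3(0.22)
[Li⁺]^3 = 1.8×10⁻⁹ / (0.22) = 8.2×10⁻⁹
[Li⁺] = 2.0×10⁻³ M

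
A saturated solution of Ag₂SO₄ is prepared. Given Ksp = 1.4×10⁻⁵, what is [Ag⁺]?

Ag₂SO₄(s) ⇌ 2 Ag⁺(aq) + SO₄²⁻(aq)
Let s be the molar solubility. Then [Ag⁺] = 2s and [SO₄²⁻] = s.
Ksp = [Ag⁺]^2[SO₄²⁻] = (2s)^2 · s = 4s^3 = 1.4×10⁻⁵
s = 1.5×10⁻² mol/L
[Ag⁺] = 2s = 3.0×10⁻² mol/L

3.0×10⁻² M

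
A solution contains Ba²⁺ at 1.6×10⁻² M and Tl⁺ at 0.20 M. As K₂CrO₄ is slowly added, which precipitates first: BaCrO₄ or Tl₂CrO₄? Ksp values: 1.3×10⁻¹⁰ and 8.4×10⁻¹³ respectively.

The threshold for precipitation is Q = Ksp.
For BaCrO₄: [CrO₄²⁻] = (Ksp/[Ba²⁺]) = 8.1×10⁻⁹ M
For Tl₂CrO₄: [CrO₄²⁻] = (Ksp/[Tl⁺]^2) = 2.1×10⁻¹¹ M
Since Tl₂CrO₄ needs less CrO₄²⁻ to reach saturation, it precipitates first.

Tl₂CrO₄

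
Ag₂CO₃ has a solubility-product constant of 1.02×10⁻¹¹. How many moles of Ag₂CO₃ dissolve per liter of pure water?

1.37×10⁻⁴ M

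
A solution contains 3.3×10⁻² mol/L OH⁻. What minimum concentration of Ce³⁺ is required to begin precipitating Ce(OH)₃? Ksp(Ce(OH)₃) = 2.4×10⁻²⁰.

A salt starts to precipitate once the ion product Q reaches its Ksp.
Ce(OH)₃(s) ⇌ Ce³⁺(aq) + 3 OH⁻(aq)
Ksp = [Ce³⁺][OH⁻]^3 = [Ce³⁺](3.3×10⁻²)^3
[Ce³⁺] = 2.4×10⁻²⁰ / (3.3×10⁻²)^3 = 6.7×10⁻¹⁶
[Ce³⁺] = 6.7×10⁻¹⁶ mol/L

6.7×10⁻¹⁶ M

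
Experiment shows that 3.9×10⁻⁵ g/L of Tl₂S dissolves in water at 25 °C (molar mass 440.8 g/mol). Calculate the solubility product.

Ksp = 2.8×10⁻²¹

Molar solubility s = (3.9×10⁻⁵ g/L) / (440.8 g/mol) = 8.848×10⁻⁸ mol/L
Tl₂S(s) ⇌ 2 Tl⁺(aq) + S²⁻(aq)
With molar solubility s: [Tl⁺] = 2s, [S²⁻] = s.
Ksp = [Tl⁺]^2[S²⁻] = (2s)^2 · s = 4s^3
Ksp = 4 × (8.848×10⁻⁸)^3 = 2.8×10⁻²¹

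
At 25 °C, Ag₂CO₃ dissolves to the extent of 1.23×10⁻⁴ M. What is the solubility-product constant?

Ksp = 7.44×10⁻¹²

Ag₂CO₃(s) ⇌ 2 Ag⁺(aq) + CO₃²⁻(aq)
If s mol/L of Ag₂CO₃ dissolves, [Ag⁺] = 2s and [CO₃²⁻] = s.
Ksp = [Ag⁺]^2[CO₃²⁻] = (2s)^2 · s = 4s^3
Ksp = 4 × (1.23×10⁻⁴)^3 = 7.44×10⁻¹²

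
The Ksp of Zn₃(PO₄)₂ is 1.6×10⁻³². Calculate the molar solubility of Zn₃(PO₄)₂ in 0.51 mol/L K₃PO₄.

1.3×10⁻¹¹ M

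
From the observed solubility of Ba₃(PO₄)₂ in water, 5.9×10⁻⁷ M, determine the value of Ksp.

Ba₃(PO₄)₂(s) ⇌ 3 Ba²⁺(aq) + 2 PO₄³⁻(aq)
For each mole of Ba₃(PO₄)₂ that dissolves per liter, [Ba²⁺] = 3s and [PO₄³⁻] = 2s; let s denote this solubility.
Ksp = [Ba²⁺]^3[PO₄³⁻]^2 = (3s)^3 · (2s)^2 = 108s^5
Ksp = 108 × (5.9×10⁻⁷)^5 = 7.7×10⁻³⁰

Ksp = 7.7×10⁻³⁰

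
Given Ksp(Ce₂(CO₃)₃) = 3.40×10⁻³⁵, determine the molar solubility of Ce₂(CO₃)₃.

5.01×10⁻⁸ M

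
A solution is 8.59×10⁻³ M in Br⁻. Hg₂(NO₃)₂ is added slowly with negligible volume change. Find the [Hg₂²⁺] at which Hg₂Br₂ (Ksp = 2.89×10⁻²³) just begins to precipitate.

A salt starts to precipitate once the ion product Q reaches its Ksp.
Hg₂Br₂(s) ⇌ Hg₂²⁺(aq) + 2 Br⁻(aq)
Ksp = [Hg₂²⁺][Br⁻]^2 = [Hg₂²⁺](8.59×10⁻³)^2
[Hg₂²⁺] = 2.89×10⁻²³ / (8.59×10⁻³)^2 = 3.92×10⁻¹⁹
[Hg₂²⁺] = 3.92×10⁻¹⁹ M

3.92×10⁻¹⁹ M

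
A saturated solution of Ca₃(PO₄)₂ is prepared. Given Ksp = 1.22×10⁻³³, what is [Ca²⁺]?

3.07×10⁻⁷ M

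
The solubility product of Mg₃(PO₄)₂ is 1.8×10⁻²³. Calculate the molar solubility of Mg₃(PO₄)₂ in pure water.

1.1×10⁻⁵ M

Mg₃(PO₄)₂(s) ⇌ 3 Mg²⁺(aq) + 2 PO₄³⁻(aq)
With molar solubility s: [Mg²⁺] = 3s, [PO₄³⁻] = 2s.
Ksp = [Mg²⁺]^3[PO₄³⁻]^2 = (3s)^3 · (2s)^2 = 108s^5
108s^5 = 1.8×10⁻²³  ⇒  s^5 = 1.7×10⁻²⁵
s = 1.1×10⁻⁵ M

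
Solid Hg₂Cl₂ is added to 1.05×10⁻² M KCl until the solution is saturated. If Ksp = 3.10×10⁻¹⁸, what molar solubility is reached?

Hg₂Cl₂(s) ⇌ Hg₂²⁺(aq) + 2 Cl⁻(aq)
Let s be the solubility of Hg₂Cl₂ here. The common ion gives [Cl⁻] ≈ 1.05×10⁻² M, and [Hg₂²⁺] = s.
Ksp = [Hg₂²⁺][Cl⁻]^2 = s(1.05×10⁻²)^2
s = 3.10×10⁻¹⁸ / (1.05×10⁻²)^2 = 2.81×10⁻¹⁴
s = 2.81×10⁻¹⁴ M

2.81×10⁻¹⁴ M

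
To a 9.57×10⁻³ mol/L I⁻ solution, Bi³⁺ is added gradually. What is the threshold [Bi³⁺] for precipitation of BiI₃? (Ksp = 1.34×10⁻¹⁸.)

1.53×10⁻¹² M

A salt starts to precipitate once the ion product Q reaches its Ksp.
BiI₃(s) ⇌ Bi³⁺(aq) + 3 I⁻(aq)
Ksp = [Bi³⁺][I⁻]^3 = [Bi³⁺](9.57×10⁻³)^3
[Bi³⁺] = 1.34×10⁻¹⁸ / (9.57×10⁻³)^3 = 1.53×10⁻¹²
[Bi³⁺] = 1.53×10⁻¹² mol/L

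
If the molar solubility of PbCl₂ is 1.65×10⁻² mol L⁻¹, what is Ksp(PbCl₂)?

Ksp = 1.80×10⁻⁵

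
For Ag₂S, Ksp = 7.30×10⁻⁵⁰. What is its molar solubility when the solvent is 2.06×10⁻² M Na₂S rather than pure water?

Ag₂S(s) ⇌ 2 Ag⁺(aq) + S²⁻(aq)
The solution already contains S²⁻ at 2.06×10⁻² M. Let s be the molar solubility of Ag₂S.
[S²⁻] ≈ 2.06×10⁻² M (common ion dominates); [Ag⁺] = 2s.
Ksp = [Ag⁺]^2[S²⁻] = (2s)^2(2.06×10⁻²)
(2s)^2 = 7.30×10⁻⁵⁰ / (2.06×10⁻²) = 3.54×10⁻⁴⁸
s = 9.41×10⁻²⁵ M

9.41×10⁻²⁵ M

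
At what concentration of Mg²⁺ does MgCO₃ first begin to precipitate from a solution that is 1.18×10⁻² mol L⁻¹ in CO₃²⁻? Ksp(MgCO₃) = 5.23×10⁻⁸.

4.43×10⁻⁶ M

A salt starts to precipitate once the ion product Q reaches its Ksp.
MgCO₃(s) ⇌ Mg²⁺(aq) + CO₃²⁻(aq)
Ksp = [Mg²⁺][CO₃²⁻] = [Mg²⁺](1.18×10⁻²)
[Mg²⁺] = 5.23×10⁻⁸ / (1.18×10⁻²) = 4.43×10⁻⁶
[Mg²⁺] = 4.43×10⁻⁶ mol L⁻¹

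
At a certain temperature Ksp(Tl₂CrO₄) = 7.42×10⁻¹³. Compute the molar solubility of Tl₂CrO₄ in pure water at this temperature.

Tl₂CrO₄(s) ⇌ 2 Tl⁺(aq) + CrO₄²⁻(aq)
With molar solubility s: [Tl⁺] = 2s, [CrO₄²⁻] = s.
Ksp = [Tl⁺]^2[CrO₄²⁻] = (2s)^2 · s = 4s^3
4s^3 = 7.42×10⁻¹³  ⇒  s^3 = 1.86×10⁻¹³
s = (1.86×10⁻¹³)^(1/3) = 5.70×10⁻⁵ mol L⁻¹

5.70×10⁻⁵ M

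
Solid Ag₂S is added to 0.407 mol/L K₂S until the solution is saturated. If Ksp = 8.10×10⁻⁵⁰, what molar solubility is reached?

2.23×10⁻²⁵ M

Ag₂S(s) ⇌ 2 Ag⁺(aq) + S²⁻(aq)
With S²⁻ already at 0.407 mol/L and s small, take [S²⁻] ≈ 0.407 mol/L and [Ag⁺] = 2s.
Ksp = [Ag⁺]^2[S²⁻] = (2s)^2(0.407)
(2s)^2 = 8.10×10⁻⁵⁰ / (0.407) = 1.99×10⁻⁴⁹
s = 2.23×10⁻²⁵ mol/L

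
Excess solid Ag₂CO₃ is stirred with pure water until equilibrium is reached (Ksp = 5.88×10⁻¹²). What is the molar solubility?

Ag₂CO₃(s) ⇌ 2 Ag⁺(aq) + CO₃²⁻(aq)
Call the molar solubility s, so that [Ag⁺] = 2s and [CO₃²⁻] = s.
Ksp = [Ag⁺]^2[CO₃²⁻] = (2s)^2 · s = 4s^3
4s^3 = 5.88×10⁻¹²  ⇒  s^3 = 1.47×10⁻¹²
Taking the 3rd root, s = 1.14×10⁻⁴ mol/L.

1.14×10⁻⁴ M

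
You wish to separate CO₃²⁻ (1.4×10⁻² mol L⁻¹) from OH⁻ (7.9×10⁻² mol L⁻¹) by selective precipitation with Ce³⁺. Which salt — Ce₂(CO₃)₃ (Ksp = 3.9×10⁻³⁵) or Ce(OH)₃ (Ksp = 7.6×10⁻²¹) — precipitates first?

Precipitation of each salt begins when its ion product equals Ksp.
For Ce₂(CO₃)₃: [Ce³⁺] = (Ksp/[CO₃²⁻]^3)^(1/2) = 3.8×10⁻¹⁵ mol L⁻¹
For Ce(OH)₃: [Ce³⁺] = (Ksp/[OH⁻]^3) = 1.5×10⁻¹⁷ mol L⁻¹
Ce(OH)₃ requires the lower [Ce³⁺], so it precipitates first.

Ce(OH)₃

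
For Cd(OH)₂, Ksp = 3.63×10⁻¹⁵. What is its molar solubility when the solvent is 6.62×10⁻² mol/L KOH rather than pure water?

Cd(OH)₂(s) ⇌ Cd²⁺(aq) + 2 OH⁻(aq)
OH⁻ is already present at 6.62×10⁻² mol/L. If s mol/L of Cd(OH)₂ dissolves, [Cd²⁺] = s while [OH⁻] ≈ 6.62×10⁻² mol/L.
Ksp = [Cd²⁺][OH⁻]^2 = s(6.62×10⁻²)^2
s = 3.63×10⁻¹⁵ / (6.62×10⁻²)^2 = 8.28×10⁻¹³
s = 8.28×10⁻¹³ mol/L

8.28×10⁻¹³ M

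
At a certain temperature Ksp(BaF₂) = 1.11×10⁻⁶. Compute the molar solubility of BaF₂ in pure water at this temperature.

BaF₂(s) ⇌ Ba²⁺(aq) + 2 F⁻(aq)
With molar solubility s: [Ba²⁺] = s, [F⁻] = 2s.
Ksp = [Ba²⁺][F⁻]^2 = s · (2s)^2 = 4s^3
4s^3 = 1.11×10⁻⁶  ⇒  s^3 = 2.78×10⁻⁷
Taking the 3rd root, s = 6.52×10⁻³ M.

6.52×10⁻³ M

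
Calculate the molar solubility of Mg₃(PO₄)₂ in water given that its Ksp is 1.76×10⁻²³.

Mg₃(PO₄)₂(s) ⇌ 3 Mg²⁺(aq) + 2 PO₄³⁻(aq)
Let s be the molar solubility. Then [Mg²⁺] = 3s and [PO₄³⁻] = 2s.
Ksp = [Mg²⁺]^3[PO₄³⁻]^2 = (3s)^3 · (2s)^2 = 108s^5
108s^5 = 1.76×10⁻²³  ⇒  s^5 = 1.63×10⁻²⁵
s = (1.63×10⁻²⁵)^(1/5) = 1.10×10⁻⁵ mol L⁻¹

1.10×10⁻⁵ M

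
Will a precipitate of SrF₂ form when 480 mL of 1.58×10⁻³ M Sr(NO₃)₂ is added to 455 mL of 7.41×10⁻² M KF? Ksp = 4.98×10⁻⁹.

Total volume after mixing = 480 + 455 = 935 mL.
[Sr²⁺] = (1.58×10⁻³)(480)/935 = 8.11×10⁻⁴ M
[F⁻] = (7.41×10⁻²)(455)/935 = 3.61×10⁻² M
Q = [Sr²⁺][F⁻]^2 = 1.05×10⁻⁶
Q = 1.05×10⁻⁶ > Ksp = 4.98×10⁻⁹, so the solution is supersaturated and SrF₂ precipitates.

Yes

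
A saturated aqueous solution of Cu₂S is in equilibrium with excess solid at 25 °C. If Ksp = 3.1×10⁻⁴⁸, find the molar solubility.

9.2×10⁻¹⁷ M

Cu₂S(s) ⇌ 2 Cu⁺(aq) + S²⁻(aq)
If s mol/L of Cu₂S dissolves, [Cu⁺] = 2s and [S²⁻] = s.
Ksp = [Cu⁺]^2[S²⁻] = (2s)^2 · s = 4s^3
4s^3 = 3.1×10⁻⁴⁸  ⇒  s^3 = 7.8×10⁻⁴⁹
s = 9.2×10⁻¹⁷ mol/L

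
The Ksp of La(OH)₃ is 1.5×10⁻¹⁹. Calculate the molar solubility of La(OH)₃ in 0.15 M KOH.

La(OH)₃(s) ⇌ La³⁺(aq) + 3 OH⁻(aq)
With OH⁻ already at 0.15 M and s small, take [OH⁻] ≈ 0.15 M and [La³⁺] = s.
Ksp = [La³⁺][OH⁻]^3 = s(0.15)^3
s = 1.5×10⁻¹⁹ / (0.15)^3 = 4.4×10⁻¹⁷
s = 4.4×10⁻¹⁷ M

4.4×10⁻¹⁷ M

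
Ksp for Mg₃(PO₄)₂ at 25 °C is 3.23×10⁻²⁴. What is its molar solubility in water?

Mg₃(PO₄)₂(s) ⇌ 3 Mg²⁺(aq) + 2 PO₄³⁻(aq)
For each mole of Mg₃(PO₄)₂ that dissolves per liter, [Mg²⁺] = 3s and [PO₄³⁻] = 2s; let s denote this solubility.
Ksp = [Mg²⁺]^3[PO₄³⁻]^2 = (3s)^3 · (2s)^2 = 108s^5
108s^5 = 3.23×10⁻²⁴  ⇒  s^5 = 2.99×10⁻²⁶
s = 7.86×10⁻⁶ mol L⁻¹

7.86×10⁻⁶ M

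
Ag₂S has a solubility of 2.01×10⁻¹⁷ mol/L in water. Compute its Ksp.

Ksp = 3.25×10⁻⁵⁰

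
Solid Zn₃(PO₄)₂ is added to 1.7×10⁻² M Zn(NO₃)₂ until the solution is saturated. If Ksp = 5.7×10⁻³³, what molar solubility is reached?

Zn₃(PO₄)₂(s) ⇌ 3 Zn²⁺(aq) + 2 PO₄³⁻(aq)
With Zn²⁺ already at 1.7×10⁻² M and s small, take [Zn²⁺] ≈ 1.7×10⁻² M and [PO₄³⁻] = 2s.
Ksp = [Zn²⁺]^3[PO₄³⁻]^2 = (1.7×10⁻²)^3(2s)^2
(2s)^2 = 5.7×10⁻³³ / (1.7×10⁻²)^3 = 1.2×10⁻²⁷
s = 1.7×10⁻¹⁴ M

1.7×10⁻¹⁴ M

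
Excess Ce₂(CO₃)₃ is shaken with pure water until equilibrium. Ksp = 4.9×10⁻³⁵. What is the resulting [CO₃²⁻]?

1.6×10⁻⁷ M

Ce₂(CO₃)₃(s) ⇌ 2 Ce³⁺(aq) + 3 CO₃²⁻(aq)
Let s be the molar solubility. Then [Ce³⁺] = 2s and [CO₃²⁻] = 3s.
Ksp = [Ce³⁺]^2[CO₃²⁻]^3 = (2s)^2 · (3s)^3 = 108s^5 = 4.9×10⁻³⁵
s = 5.4×10⁻⁸ mol L⁻¹
[CO₃²⁻] = 3s = 1.6×10⁻⁷ mol L⁻¹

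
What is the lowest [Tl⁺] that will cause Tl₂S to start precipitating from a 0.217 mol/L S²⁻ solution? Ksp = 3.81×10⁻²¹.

Precipitation of each salt begins when its ion product equals Ksp.
Tl₂S(s) ⇌ 2 Tl⁺(aq) + S²⁻(aq)
Ksp = [Tl⁺]^2[S²⁻] = [Tl⁺]^2(0.217)
[Tl⁺]^2 = 3.81×10⁻²¹ / (0.217) = 1.76×10⁻²⁰
[Tl⁺] = 1.33×10⁻¹⁰ mol/L

1.33×10⁻¹⁰ M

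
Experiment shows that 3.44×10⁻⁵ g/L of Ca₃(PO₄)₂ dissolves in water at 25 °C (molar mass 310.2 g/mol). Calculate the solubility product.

Convert to molarity: s = 3.44×10⁻⁵ / 310.2 = 1.1090×10⁻⁷ mol/L
Ca₃(PO₄)₂(s) ⇌ 3 Ca²⁺(aq) + 2 PO₄³⁻(aq)
If s mol/L of Ca₃(PO₄)₂ dissolves, [Ca²⁺] = 3s and [PO₄³⁻] = 2s.
Ksp = [Ca²⁺]^3[PO₄³⁻]^2 = (3s)^3 · (2s)^2 = 108s^5
Ksp = 108 × (1.1090×10⁻⁷)^5 = 1.81×10⁻³³

Ksp = 1.81×10⁻³³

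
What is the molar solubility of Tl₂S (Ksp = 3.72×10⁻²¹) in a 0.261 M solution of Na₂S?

5.97×10⁻¹¹ M

Tl₂S(s) ⇌ 2 Tl⁺(aq) + S²⁻(aq)
The solution already contains S²⁻ at 0.261 M. Let s be the molar solubility of Tl₂S.
[S²⁻] ≈ 0.261 M (common ion dominates); [Tl⁺] = 2s.
Ksp = [Tl⁺]^2[S²⁻] = (2s)^2(0.261)
(2s)^2 = 3.72×10⁻²¹ / (0.261) = 1.43×10⁻²⁰
s = 5.97×10⁻¹¹ M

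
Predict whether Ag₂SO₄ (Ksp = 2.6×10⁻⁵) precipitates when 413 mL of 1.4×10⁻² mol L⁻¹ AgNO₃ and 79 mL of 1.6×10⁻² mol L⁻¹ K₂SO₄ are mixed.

No

Total volume after mixing = 413 + 79 = 492 mL.
[Ag⁺] = (1.4×10⁻²)(413)/492 = 1.2×10⁻² mol L⁻¹
[SO₄²⁻] = (1.6×10⁻²)(79)/492 = 2.6×10⁻³ mol L⁻¹
Q = [Ag⁺]^2[SO₄²⁻] = 3.5×10⁻⁷
Q = 3.5×10⁻⁷ < Ksp = 2.6×10⁻⁵, so the solution is unsaturated and no precipitate forms.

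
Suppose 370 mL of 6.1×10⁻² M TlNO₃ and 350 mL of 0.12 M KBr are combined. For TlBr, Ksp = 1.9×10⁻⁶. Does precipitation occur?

Yes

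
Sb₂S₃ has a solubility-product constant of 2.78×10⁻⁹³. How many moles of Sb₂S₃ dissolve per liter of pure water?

1.21×10⁻¹⁹ M

Sb₂S₃(s) ⇌ 2 Sb³⁺(aq) + 3 S²⁻(aq)
If s mol/L of Sb₂S₃ dissolves, [Sb³⁺] = 2s and [S²⁻] = 3s.
Ksp = [Sb³⁺]^2[S²⁻]^3 = (2s)^2 · (3s)^3 = 108s^5
108s^5 = 2.78×10⁻⁹³  ⇒  s^5 = 2.57×10⁻⁹⁵
s = (2.57×10⁻⁹⁵)^(1/5) = 1.21×10⁻¹⁹ mol L⁻¹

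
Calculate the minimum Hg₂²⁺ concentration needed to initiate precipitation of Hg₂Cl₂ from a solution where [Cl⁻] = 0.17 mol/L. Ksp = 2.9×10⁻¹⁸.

Precipitation of each salt begins when its ion product equals Ksp.
Hg₂Cl₂(s) ⇌ Hg₂²⁺(aq) + 2 Cl⁻(aq)
Ksp = [Hg₂²⁺][Cl⁻]^2 = [Hg₂²⁺](0.17)^2
[Hg₂²⁺] = 2.9×10⁻¹⁸ / (0.17)^2 = 1.0×10⁻¹⁶
[Hg₂²⁺] = 1.0×10⁻¹⁶ mol/L

1.0×10⁻¹⁶ M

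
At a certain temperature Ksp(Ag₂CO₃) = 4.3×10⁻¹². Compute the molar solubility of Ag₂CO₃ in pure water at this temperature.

Ag₂CO₃(s) ⇌ 2 Ag⁺(aq) + CO₃²⁻(aq)
Let s be the molar solubility. Then [Ag⁺] = 2s and [CO₃²⁻] = s.
Ksp = [Ag⁺]^2[CO₃²⁻] = (2s)^2 · s = 4s^3
4s^3 = 4.3×10⁻¹²  ⇒  s^3 = 1.1×10⁻¹²
s = (1.1×10⁻¹²)^(1/3) = 1.0×10⁻⁴ mol L⁻¹

1.0×10⁻⁴ M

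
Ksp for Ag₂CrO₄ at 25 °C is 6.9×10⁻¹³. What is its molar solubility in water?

Ag₂CrO₄(s) ⇌ 2 Ag⁺(aq) + CrO₄²⁻(aq)
Call the molar solubility s, so that [Ag⁺] = 2s and [CrO₄²⁻] = s.
Ksp = [Ag⁺]^2[CrO₄²⁻] = (2s)^2 · s = 4s^3
4s^3 = 6.9×10⁻¹³  ⇒  s^3 = 1.7×10⁻¹³
Taking the 3rd root, s = 5.6×10⁻⁵ M.

5.6×10⁻⁵ M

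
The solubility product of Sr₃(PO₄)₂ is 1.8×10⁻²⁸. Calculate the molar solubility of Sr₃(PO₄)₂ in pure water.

Sr₃(PO₄)₂(s) ⇌ 3 Sr²⁺(aq) + 2 PO₄³⁻(aq)
With molar solubility s: [Sr²⁺] = 3s, [PO₄³⁻] = 2s.
Ksp = [Sr²⁺]^3[PO₄³⁻]^2 = (3s)^3 · (2s)^2 = 108s^5
108s^5 = 1.8×10⁻²⁸  ⇒  s^5 = 1.7×10⁻³⁰
s = (1.7×10⁻³⁰)^(1/5) = 1.1×10⁻⁶ mol/L

1.1×10⁻⁶ M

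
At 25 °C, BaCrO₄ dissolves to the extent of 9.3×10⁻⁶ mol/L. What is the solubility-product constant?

Ksp = 8.6×10⁻¹¹

BaCrO₄(s) ⇌ Ba²⁺(aq) + CrO₄²⁻(aq)
Call the molar solubility s, so that [Ba²⁺] = s and [CrO₄²⁻] = s.
Ksp = [Ba²⁺][CrO₄²⁻] = s · s = s^2
Ksp = (9.3×10⁻⁶)^2 = 8.6×10⁻¹¹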